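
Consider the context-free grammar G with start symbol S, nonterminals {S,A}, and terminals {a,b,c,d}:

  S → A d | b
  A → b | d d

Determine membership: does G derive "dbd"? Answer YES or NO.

CNF form of G:
  S -> A T0 | b
  A -> T0 T0 | b
  T0 -> d

CYK fill:
  [0..0]={T0}  "d"  orig:{}
  [1..1]={A,S}  "b"
  [2..2]={T0}  "d"  orig:{}
  [0..1]=∅  "db"
  [1..2]={S}  "bd"
  [0..2]=∅  "dbd"

S ∉ T[0,2] ⇒ NO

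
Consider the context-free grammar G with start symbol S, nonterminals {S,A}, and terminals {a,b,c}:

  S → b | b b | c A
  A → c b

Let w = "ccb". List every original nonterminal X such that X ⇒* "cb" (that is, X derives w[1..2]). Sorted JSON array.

Convert to CNF:
  S -> T0 A | T1 T1 | b
  A -> T0 T1
  T0 -> c
  T1 -> b

CYK fill — only the sub-triangle for w[1..2]:
  T[1,1] 'c' = {T0}  orig:{}
  T[2,2] 'b' = {S,T1}  orig:{S}
  T[1,2] 'cb' = {A}

Original NTs in T[1,2] deriving "cb": ["A"]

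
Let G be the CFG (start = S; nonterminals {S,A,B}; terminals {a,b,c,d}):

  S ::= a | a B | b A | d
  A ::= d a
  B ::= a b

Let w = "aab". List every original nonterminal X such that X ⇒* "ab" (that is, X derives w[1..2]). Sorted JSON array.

Convert to CNF:
  S -> T1 B | T2 A | a | d
  A -> T0 T1
  B -> T1 T2
  T0 -> d
  T1 -> a
  T2 -> b

CYK table (by increasing span) — only the sub-triangle for w[1..2]:
  T[1,1] 'a' = {S,T1}  orig:{S}
  T[2,2] 'b' = {T2}  orig:{}
  T[1,2] 'ab' = {B}

Original NTs in T[1,2] deriving "ab": ["B"]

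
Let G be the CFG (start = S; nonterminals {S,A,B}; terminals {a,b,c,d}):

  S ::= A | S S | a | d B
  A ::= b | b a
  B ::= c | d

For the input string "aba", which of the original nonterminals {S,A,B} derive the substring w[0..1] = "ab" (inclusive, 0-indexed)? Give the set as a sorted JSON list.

Convert to CNF:
  S -> S S | T0 T1 | T2 B | a | b
  A -> T0 T1 | b
  B -> c | d
  T0 -> b
  T1 -> a
  T2 -> d

CYK table (by increasing span) (cells [i..j] with 0 ≤ i ≤ j ≤ 1 only):
  T[0,0] 'a' = {S,T1}  orig:{S}
  T[1,1] 'b' = {A,S,T0}  orig:{A,S}
  T[0,1] 'ab' = {S}

Original NTs in T[0,1] deriving "ab": ["S"]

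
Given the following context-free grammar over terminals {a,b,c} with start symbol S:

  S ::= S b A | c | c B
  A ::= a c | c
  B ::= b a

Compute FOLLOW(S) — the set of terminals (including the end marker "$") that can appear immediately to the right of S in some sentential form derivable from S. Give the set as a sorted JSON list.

FIRST sets, iterate to fixpoint:
round 1:
  A via A→a c: +{a}
  A via A→c: +{c}
  B via B→b a: +{b}
  S via S→c: +{c}
  FIRST(S)={c}  FIRST(A)={a,c}  FIRST(B)={b}
round 2: — fixpoint
  FIRST(S)={c}  FIRST(A)={a,c}  FIRST(B)={b}

Compute FOLLOW by fixpoint:
seed FOLLOW(S) with $
pass 1:
  S→S b A: FOLLOW(S) ⊇ FIRST(b) = {b}; new: +{b}
  S→S b A: FOLLOW(A) ⊇ FOLLOW(S) ⊇ {$,b}; new: +{$,b}
  S→c B: FOLLOW(B) ⊇ FOLLOW(S) ⊇ {$,b}; new: +{$,b}
  FOLLOW(S)={$,b}  FOLLOW(A)={$,b}  FOLLOW(B)={$,b}
pass 2: — fixpoint
  FOLLOW(S)={$,b}  FOLLOW(A)={$,b}  FOLLOW(B)={$,b}

FOLLOW(S) = ["$", "b"]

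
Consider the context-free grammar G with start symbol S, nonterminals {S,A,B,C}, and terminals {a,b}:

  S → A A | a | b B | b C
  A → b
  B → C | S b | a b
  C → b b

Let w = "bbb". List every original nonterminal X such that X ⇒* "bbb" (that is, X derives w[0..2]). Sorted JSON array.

CNF form of G:
  S -> A A | T0 B | T0 C | a
  A -> b
  B -> S T0 | T0 T0 | T1 T0
  C -> T0 T0
  T0 -> b
  T1 -> a

CYK fill, restricted to cells inside w[0..2]:
  [0..0]={A,T0}  "b"  orig:{A}
  [1..1]={A,T0}  "b"  orig:{A}
  [2..2]={A,T0}  "b"  orig:{A}
  [0..1]={B,C,S}  "bb"
  [1..2]={B,C,S}  "bb"
  [0..2]={B,S}  "bbb"

Original NTs in T[0,2] deriving "bbb": ["B", "S"]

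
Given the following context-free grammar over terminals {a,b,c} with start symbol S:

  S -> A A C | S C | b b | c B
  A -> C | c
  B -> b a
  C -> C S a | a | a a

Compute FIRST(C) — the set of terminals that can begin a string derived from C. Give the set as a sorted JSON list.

FIRST sets, iterate to fixpoint:
iter 1:
  A via A→c: +{c}
  B via B→b a: +{b}
  C via C→a: +{a}
  S via S→A A C: +{c}
  S via S→b b: +{b}
  FIRST(S)={b,c}  FIRST(A)={c}  FIRST(B)={b}  FIRST(C)={a}
iter 2:
  A via A→C: +{a}
  S via S→A A C: +{a}
  FIRST(S)={a,b,c}  FIRST(A)={a,c}  FIRST(B)={b}  FIRST(C)={a}
iter 3: (stable)
  FIRST(S)={a,b,c}  FIRST(A)={a,c}  FIRST(B)={b}  FIRST(C)={a}

FIRST(C) = ["a"]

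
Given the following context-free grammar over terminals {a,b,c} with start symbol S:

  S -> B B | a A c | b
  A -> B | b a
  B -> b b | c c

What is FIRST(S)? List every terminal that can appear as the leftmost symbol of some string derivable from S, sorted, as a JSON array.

FIRST iteration:
pass 1:
  A via A→b a: +{b}
  B via B→b b: +{b}
  B via B→c c: +{c}
  S via S→B B: +{b,c}
  S via S→a A c: +{a}
  FIRST[S]={a,b,c}  FIRST[A]={b}  FIRST[B]={b,c}
pass 2:
  A via A→B: +{c}
  FIRST[S]={a,b,c}  FIRST[A]={b,c}  FIRST[B]={b,c}
pass 3: — fixpoint
  FIRST[S]={a,b,c}  FIRST[A]={b,c}  FIRST[B]={b,c}

FIRST(S) = ["a", "b", "c"]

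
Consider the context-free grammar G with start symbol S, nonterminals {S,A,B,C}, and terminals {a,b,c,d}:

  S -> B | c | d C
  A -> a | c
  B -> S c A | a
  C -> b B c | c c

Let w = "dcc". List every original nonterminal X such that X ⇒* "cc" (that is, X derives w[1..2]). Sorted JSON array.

CNF form of G:
  S -> S X5 | T2 C | a | c
  A -> a | c
  B -> S X3 | a
  C -> T0 T0 | T1 X4
  T0 -> c
  T1 -> b
  T2 -> d
  X3 -> T0 A
  X4 -> B T0
  X5 -> T0 A

CYK table (by increasing span) (cells [i..j] with 1 ≤ i ≤ j ≤ 2 only):
  T[1,1] 'c' = {A,S,T0}  orig:{A,S}
  T[2,2] 'c' = {A,S,T0}  orig:{A,S}
  T[1,2] 'cc' = {C,X3,X5}  orig:{C}

Original NTs in T[1,2] deriving "cc": ["C"]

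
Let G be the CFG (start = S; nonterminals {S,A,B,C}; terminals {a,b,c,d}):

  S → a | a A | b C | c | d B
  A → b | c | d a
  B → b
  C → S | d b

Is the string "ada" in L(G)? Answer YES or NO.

CNF form of G:
  S -> T0 B | T1 A | T2 C | a | c
  A -> T0 T1 | b | c
  B -> b
  C -> T0 B | T0 T2 | T1 A | T2 C | a | c
  T0 -> d
  T1 -> a
  T2 -> b

Fill CYK table bottom-up:
  [0..0]={C,S,T1}  "a"  orig:{C,S}
  [1..1]={T0}  "d"  orig:{}
  [2..2]={C,S,T1}  "a"  orig:{C,S}
  [0..1]=∅  "ad"
  [1..2]={A}  "da"
  [0..2]={C,S}  "ada"

S ∈ T[0,2] ⇒ YES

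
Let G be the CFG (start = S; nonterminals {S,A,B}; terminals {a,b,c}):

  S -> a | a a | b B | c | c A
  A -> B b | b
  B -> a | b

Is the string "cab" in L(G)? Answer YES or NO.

CNF form of G:
  S -> T0 B | T1 T1 | T2 A | a | c
  A -> B T0 | b
  B -> a | b
  T0 -> b
  T1 -> a
  T2 -> c

CYK table (by increasing span):
  T[0,0] 'c' = {S,T2}  orig:{S}
  T[1,1] 'a' = {B,S,T1}  orig:{B,S}
  T[2,2] 'b' = {A,B,T0}  orig:{A,B}
  T[0,1] 'ca' = ∅
  T[1,2] 'ab' = {A}
  T[0,2] 'cab' = {S}

S ∈ T[0,2] ⇒ YES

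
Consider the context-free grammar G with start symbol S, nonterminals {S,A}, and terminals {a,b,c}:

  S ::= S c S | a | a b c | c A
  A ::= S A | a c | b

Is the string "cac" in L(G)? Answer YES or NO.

Convert to CNF:
  S -> S X3 | T0 X4 | T1 A | a
  A -> S A | T0 T1 | b
  T0 -> a
  T1 -> c
  T2 -> b
  X3 -> T1 S
  X4 -> T2 T1

Fill CYK table bottom-up:
  [0..0]={T1}  "c"  orig:{}
  [1..1]={S,T0}  "a"  orig:{S}
  [2..2]={T1}  "c"  orig:{}
  [0..1]={X3}  "ca"  orig:{}
  [1..2]={A}  "ac"
  [0..2]={S}  "cac"

S ∈ T[0,2] ⇒ YES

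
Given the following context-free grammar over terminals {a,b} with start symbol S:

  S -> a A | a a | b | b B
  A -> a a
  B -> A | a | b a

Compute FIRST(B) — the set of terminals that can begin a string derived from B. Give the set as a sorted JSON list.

Compute FIRST by fixpoint:
iter 1:
  A via A→a a: +{a}
  B via B→A: +{a}
  B via B→b a: +{b}
  S via S→a A: +{a}
  S via S→b: +{b}
  FIRST(S)={a,b}  FIRST(A)={a}  FIRST(B)={a,b}
iter 2: — fixpoint
  FIRST(S)={a,b}  FIRST(A)={a}  FIRST(B)={a,b}

FIRST(B) = ["a", "b"]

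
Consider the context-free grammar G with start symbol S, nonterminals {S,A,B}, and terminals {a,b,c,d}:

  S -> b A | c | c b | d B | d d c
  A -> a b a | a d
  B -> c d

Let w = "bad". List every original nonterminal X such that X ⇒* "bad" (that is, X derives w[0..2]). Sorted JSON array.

CNF form of G:
  S -> T1 A | T2 B | T2 X5 | T3 T1 | c
  A -> T0 T2 | T0 X4
  B -> T3 T2
  T0 -> a
  T1 -> b
  T2 -> d
  T3 -> c
  X4 -> T1 T0
  X5 -> T2 T3

CYK table (by increasing span) (cells [i..j] with 0 ≤ i ≤ j ≤ 2 only):
  cell(0,0) b: {T1}  orig:{}
  cell(1,1) a: {T0}  orig:{}
  cell(2,2) d: {T2}  orig:{}
  cell(0,1) ba: {X4}  orig:{}
  cell(1,2) ad: {A}
  cell(0,2) bad: {S}

Original NTs in T[0,2] deriving "bad": ["S"]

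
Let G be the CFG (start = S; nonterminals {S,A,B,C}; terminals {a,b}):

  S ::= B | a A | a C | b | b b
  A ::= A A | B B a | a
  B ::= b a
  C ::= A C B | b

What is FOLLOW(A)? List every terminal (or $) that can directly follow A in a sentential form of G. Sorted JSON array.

Compute FIRST by fixpoint:
round 1:
  A via A→a: +{a}
  B via B→b a: +{b}
  C via C→A C B: +{a}
  C via C→b: +{b}
  S via S→B: +{b}
  S via S→a A: +{a}
  S: {a,b}  A: {a}  B: {b}  C: {a,b}
round 2:
  A via A→B B a: +{b}
  S: {a,b}  A: {a,b}  B: {b}  C: {a,b}
round 3: (no change)
  S: {a,b}  A: {a,b}  B: {b}  C: {a,b}

FOLLOW iteration:
seed FOLLOW(S) with $
iter 1:
  A→A A: FOLLOW(A) ⊇ FIRST(A) = {a,b}; new: +{a,b}
  A→B B a: FOLLOW(B) ⊇ FIRST(B) = {b}; new: +{b}
  A→B B a: FOLLOW(B) ⊇ FIRST(a) = {a}; new: +{a}
  C→A C B: FOLLOW(C) ⊇ FIRST(B) = {b}; new: +{b}
  S→B: FOLLOW(B) ⊇ FOLLOW(S) ⊇ {$}; new: +{$}
  S→a A: FOLLOW(A) ⊇ FOLLOW(S) ⊇ {$}; new: +{$}
  S→a C: FOLLOW(C) ⊇ FOLLOW(S) ⊇ {$}; new: +{$}
  FOLLOW(S)={$}  FOLLOW(A)={$,a,b}  FOLLOW(B)={$,a,b}  FOLLOW(C)={$,b}
iter 2: (no change)
  FOLLOW(S)={$}  FOLLOW(A)={$,a,b}  FOLLOW(B)={$,a,b}  FOLLOW(C)={$,b}

FOLLOW(A) = ["$", "a", "b"]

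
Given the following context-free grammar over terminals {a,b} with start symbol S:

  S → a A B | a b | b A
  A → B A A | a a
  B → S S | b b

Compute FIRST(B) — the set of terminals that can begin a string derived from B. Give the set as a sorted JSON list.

FIRST iteration:
iter 1:
  A via A→a a: +{a}
  B via B→b b: +{b}
  S via S→a A B: +{a}
  S via S→b A: +{b}
  S: {a,b}  A: {a}  B: {b}
iter 2:
  A via A→B A A: +{b}
  B via B→S S: +{a}
  S: {a,b}  A: {a,b}  B: {a,b}
iter 3: (stable)
  S: {a,b}  A: {a,b}  B: {a,b}

FIRST(B) = ["a", "b"]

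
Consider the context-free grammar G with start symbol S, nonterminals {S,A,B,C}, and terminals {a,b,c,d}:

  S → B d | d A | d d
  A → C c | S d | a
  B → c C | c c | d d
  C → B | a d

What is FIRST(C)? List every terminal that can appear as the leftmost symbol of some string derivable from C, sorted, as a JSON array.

FIRST iteration:
iter 1:
  A via A→a: +{a}
  B via B→c C: +{c}
  B via B→d d: +{d}
  C via C→B: +{c,d}
  C via C→a d: +{a}
  S via S→B d: +{c,d}
  S: {c,d}  A: {a}  B: {c,d}  C: {a,c,d}
iter 2:
  A via A→C c: +{c,d}
  S: {c,d}  A: {a,c,d}  B: {c,d}  C: {a,c,d}
iter 3: — fixpoint
  S: {c,d}  A: {a,c,d}  B: {c,d}  C: {a,c,d}

FIRST(C) = ["a", "c", "d"]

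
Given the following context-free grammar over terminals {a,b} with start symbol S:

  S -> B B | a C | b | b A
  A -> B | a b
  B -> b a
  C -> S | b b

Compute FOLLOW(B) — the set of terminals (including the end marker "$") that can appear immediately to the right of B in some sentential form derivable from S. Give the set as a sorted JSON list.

FIRST sets, iterate to fixpoint:
[1]
  A via A→a b: +{a}
  B via B→b a: +{b}
  C via C→b b: +{b}
  S via S→B B: +{b}
  S via S→a C: +{a}
  FIRST(S)={a,b}  FIRST(A)={a}  FIRST(B)={b}  FIRST(C)={b}
[2]
  A via A→B: +{b}
  C via C→S: +{a}
  FIRST(S)={a,b}  FIRST(A)={a,b}  FIRST(B)={b}  FIRST(C)={a,b}
[3] (stable)
  FIRST(S)={a,b}  FIRST(A)={a,b}  FIRST(B)={b}  FIRST(C)={a,b}

FOLLOW sets:
FOLLOW(S) := {$}
round 1:
  S→B B: FOLLOW(B) ⊇ FIRST(B) = {b}; new: +{b}
  S→B B: FOLLOW(B) ⊇ FOLLOW(S) ⊇ {$}; new: +{$}
  S→a C: FOLLOW(C) ⊇ FOLLOW(S) ⊇ {$}; new: +{$}
  S→b A: FOLLOW(A) ⊇ FOLLOW(S) ⊇ {$}; new: +{$}
  FOLLOW(S)={$}  FOLLOW(A)={$}  FOLLOW(B)={$,b}  FOLLOW(C)={$}
round 2: (no change)
  FOLLOW(S)={$}  FOLLOW(A)={$}  FOLLOW(B)={$,b}  FOLLOW(C)={$}

FOLLOW(B) = ["$", "b"]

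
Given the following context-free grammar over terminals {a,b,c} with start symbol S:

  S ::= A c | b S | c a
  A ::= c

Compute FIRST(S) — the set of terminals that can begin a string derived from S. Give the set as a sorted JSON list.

FIRST sets, iterate to fixpoint:
pass 1:
  A via A→c: +{c}
  S via S→A c: +{c}
  S via S→b S: +{b}
  FIRST[S]={b,c}  FIRST[A]={c}
pass 2: (stable)
  FIRST[S]={b,c}  FIRST[A]={c}

FIRST(S) = ["b", "c"]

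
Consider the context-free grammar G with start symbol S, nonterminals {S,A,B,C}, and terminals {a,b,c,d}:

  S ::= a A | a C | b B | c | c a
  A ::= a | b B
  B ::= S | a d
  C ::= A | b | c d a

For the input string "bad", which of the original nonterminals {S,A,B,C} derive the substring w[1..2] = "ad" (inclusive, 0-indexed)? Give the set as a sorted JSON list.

CNF form of G:
  S -> T0 B | T1 A | T1 C | T3 T1 | c
  A -> T0 B | a
  B -> T0 B | T1 A | T1 C | T1 T2 | T3 T1 | c
  C -> T0 B | T3 X4 | a | b
  T0 -> b
  T1 -> a
  T2 -> d
  T3 -> c
  X4 -> T2 T1

CYK fill — only the sub-triangle for w[1..2]:
  T[1,1] 'a' = {A,C,T1}  orig:{A,C}
  T[2,2] 'd' = {T2}  orig:{}
  T[1,2] 'ad' = {B}

Original NTs in T[1,2] deriving "ad": ["B"]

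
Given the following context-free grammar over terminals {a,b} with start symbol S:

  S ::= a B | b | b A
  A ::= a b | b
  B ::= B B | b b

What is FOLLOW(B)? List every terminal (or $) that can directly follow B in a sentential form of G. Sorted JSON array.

FIRST sets, iterate to fixpoint:
iter 1:
  A via A→a b: +{a}
  A via A→b: +{b}
  B via B→b b: +{b}
  S via S→a B: +{a}
  S via S→b: +{b}
  FIRST(S)={a,b}  FIRST(A)={a,b}  FIRST(B)={b}
iter 2: (no change)
  FIRST(S)={a,b}  FIRST(A)={a,b}  FIRST(B)={b}

FOLLOW iteration:
initialize: $ ∈ FOLLOW(S)
pass 1:
  B→B B: FOLLOW(B) ⊇ FIRST(B) = {b}; new: +{b}
  S→a B: FOLLOW(B) ⊇ FOLLOW(S) ⊇ {$}; new: +{$}
  S→b A: FOLLOW(A) ⊇ FOLLOW(S) ⊇ {$}; new: +{$}
  FOLLOW[S]={$}  FOLLOW[A]={$}  FOLLOW[B]={$,b}
pass 2: (no change)
  FOLLOW[S]={$}  FOLLOW[A]={$}  FOLLOW[B]={$,b}

FOLLOW(B) = ["$", "b"]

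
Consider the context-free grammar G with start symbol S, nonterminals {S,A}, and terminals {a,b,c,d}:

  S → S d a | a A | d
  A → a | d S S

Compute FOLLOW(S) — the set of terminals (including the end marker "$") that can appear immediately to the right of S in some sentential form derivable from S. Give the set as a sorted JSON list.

Compute FIRST by fixpoint:
pass 1:
  A via A→a: +{a}
  A via A→d S S: +{d}
  S via S→a A: +{a}
  S via S→d: +{d}
  FIRST[S]={a,d}  FIRST[A]={a,d}
pass 2: — fixpoint
  FIRST[S]={a,d}  FIRST[A]={a,d}

FOLLOW sets:
seed FOLLOW(S) with $
iter 1:
  A→d S S: FOLLOW(S) ⊇ FIRST(S) = {a,d}; new: +{a,d}
  S→a A: FOLLOW(A) ⊇ FOLLOW(S) ⊇ {$,a,d}; new: +{$,a,d}
  S: {$,a,d}  A: {$,a,d}
iter 2: (stable)
  S: {$,a,d}  A: {$,a,d}

FOLLOW(S) = ["$", "a", "d"]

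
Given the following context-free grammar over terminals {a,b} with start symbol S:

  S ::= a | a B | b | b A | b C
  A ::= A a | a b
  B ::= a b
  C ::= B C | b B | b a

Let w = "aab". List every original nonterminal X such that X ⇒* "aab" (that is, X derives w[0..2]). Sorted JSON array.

CNF form of G:
  S -> T0 B | T1 A | T1 C | a | b
  A -> A T0 | T0 T1
  B -> T0 T1
  C -> B C | T1 B | T1 T0
  T0 -> a
  T1 -> b

Fill CYK table bottom-up (cells [i..j] with 0 ≤ i ≤ j ≤ 2 only):
  T[0,0] 'a' = {S,T0}  orig:{S}
  T[1,1] 'a' = {S,T0}  orig:{S}
  T[2,2] 'b' = {S,T1}  orig:{S}
  T[0,1] 'aa' = ∅
  T[1,2] 'ab' = {A,B}
  T[0,2] 'aab' = {S}

Original NTs in T[0,2] deriving "aab": ["S"]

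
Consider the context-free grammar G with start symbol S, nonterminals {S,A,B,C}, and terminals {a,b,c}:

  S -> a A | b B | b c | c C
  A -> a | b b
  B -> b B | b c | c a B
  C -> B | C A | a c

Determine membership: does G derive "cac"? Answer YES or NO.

CNF form of G:
  S -> T0 B | T0 T1 | T1 C | T2 A
  A -> T0 T0 | a
  B -> T0 B | T0 T1 | T1 X3
  C -> C A | T0 B | T0 T1 | T1 X4 | T2 T1
  T0 -> b
  T1 -> c
  T2 -> a
  X3 -> T2 B
  X4 -> T2 B

Fill CYK table bottom-up:
  cell(0,0) c: {T1}  orig:{}
  cell(1,1) a: {A,T2}  orig:{A}
  cell(2,2) c: {T1}  orig:{}
  cell(0,1) ca: ∅
  cell(1,2) ac: {C}
  cell(0,2) cac: {S}

S ∈ T[0,2] ⇒ YES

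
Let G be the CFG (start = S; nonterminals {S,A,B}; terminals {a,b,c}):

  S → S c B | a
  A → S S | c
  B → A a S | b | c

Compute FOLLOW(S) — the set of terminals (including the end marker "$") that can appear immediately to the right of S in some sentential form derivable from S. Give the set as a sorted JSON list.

Compute FIRST by fixpoint:
[1]
  A via A→c: +{c}
  B via B→A a S: +{c}
  B via B→b: +{b}
  S via S→a: +{a}
  FIRST(S)={a}  FIRST(A)={c}  FIRST(B)={b,c}
[2]
  A via A→S S: +{a}
  B via B→A a S: +{a}
  FIRST(S)={a}  FIRST(A)={a,c}  FIRST(B)={a,b,c}
[3] done
  FIRST(S)={a}  FIRST(A)={a,c}  FIRST(B)={a,b,c}

FOLLOW sets:
seed FOLLOW(S) with $
[1]
  A→S S: FOLLOW(S) ⊇ FIRST(S) = {a}; new: +{a}
  B→A a S: FOLLOW(A) ⊇ FIRST(a) = {a}; new: +{a}
  S→S c B: FOLLOW(S) ⊇ FIRST(c) = {c}; new: +{c}
  S→S c B: FOLLOW(B) ⊇ FOLLOW(S) ⊇ {$,a,c}; new: +{$,a,c}
  FOLLOW(S)={$,a,c}  FOLLOW(A)={a}  FOLLOW(B)={$,a,c}
[2] — fixpoint
  FOLLOW(S)={$,a,c}  FOLLOW(A)={a}  FOLLOW(B)={$,a,c}

FOLLOW(S) = ["$", "a", "c"]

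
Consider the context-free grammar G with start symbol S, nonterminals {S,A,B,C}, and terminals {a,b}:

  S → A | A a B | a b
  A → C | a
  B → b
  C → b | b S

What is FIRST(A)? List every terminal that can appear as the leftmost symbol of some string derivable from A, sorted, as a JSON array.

FIRST sets, iterate to fixpoint:
pass 1:
  A via A→a: +{a}
  B via B→b: +{b}
  C via C→b: +{b}
  S via S→A: +{a}
  S: {a}  A: {a}  B: {b}  C: {b}
pass 2:
  A via A→C: +{b}
  S via S→A: +{b}
  S: {a,b}  A: {a,b}  B: {b}  C: {b}
pass 3: (no change)
  S: {a,b}  A: {a,b}  B: {b}  C: {b}

FIRST(A) = ["a", "b"]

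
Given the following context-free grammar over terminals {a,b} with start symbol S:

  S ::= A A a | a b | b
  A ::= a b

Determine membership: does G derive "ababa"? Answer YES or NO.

CNF form of G:
  S -> A X2 | T0 T1 | b
  A -> T0 T1
  T0 -> a
  T1 -> b
  X2 -> A T0

Fill CYK table bottom-up:
  [0..0]={T0}  "a"  orig:{}
  [1..1]={S,T1}  "b"  orig:{S}
  [2..2]={T0}  "a"  orig:{}
  [3..3]={S,T1}  "b"  orig:{S}
  [4..4]={T0}  "a"  orig:{}
  [0..1]={A,S}  "ab"
  [1..2]=∅  "ba"
  [2..3]={A,S}  "ab"
  [3..4]=∅  "ba"
  [0..2]={X2}  "aba"  orig:{}
  [1..3]=∅  "bab"
  [2..4]={X2}  "aba"  orig:{}
  [0..3]=∅  "abab"
  [1..4]=∅  "baba"
  [0..4]={S}  "ababa"

S ∈ T[0,4] ⇒ YES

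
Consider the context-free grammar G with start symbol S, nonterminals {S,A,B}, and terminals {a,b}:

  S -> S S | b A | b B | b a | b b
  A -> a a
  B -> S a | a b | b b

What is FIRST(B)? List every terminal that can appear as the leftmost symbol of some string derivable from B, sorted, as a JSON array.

FIRST iteration:
pass 1:
  A via A→a a: +{a}
  B via B→a b: +{a}
  B via B→b b: +{b}
  S via S→b A: +{b}
  FIRST[S]={b}  FIRST[A]={a}  FIRST[B]={a,b}
pass 2: (stable)
  FIRST[S]={b}  FIRST[A]={a}  FIRST[B]={a,b}

FIRST(B) = ["a", "b"]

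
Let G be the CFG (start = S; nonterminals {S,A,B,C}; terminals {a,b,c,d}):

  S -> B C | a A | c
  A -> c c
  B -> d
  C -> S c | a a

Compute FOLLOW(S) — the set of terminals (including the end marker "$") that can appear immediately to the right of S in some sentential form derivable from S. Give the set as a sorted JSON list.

FIRST iteration:
round 1:
  A via A→c c: +{c}
  B via B→d: +{d}
  C via C→a a: +{a}
  S via S→B C: +{d}
  S via S→a A: +{a}
  S via S→c: +{c}
  FIRST[S]={a,c,d}  FIRST[A]={c}  FIRST[B]={d}  FIRST[C]={a}
round 2:
  C via C→S c: +{c,d}
  FIRST[S]={a,c,d}  FIRST[A]={c}  FIRST[B]={d}  FIRST[C]={a,c,d}
round 3: done
  FIRST[S]={a,c,d}  FIRST[A]={c}  FIRST[B]={d}  FIRST[C]={a,c,d}

Compute FOLLOW by fixpoint:
FOLLOW(S) := {$}
[1]
  C→S c: FOLLOW(S) ⊇ FIRST(c) = {c}; new: +{c}
  S→B C: FOLLOW(B) ⊇ FIRST(C) = {a,c,d}; new: +{a,c,d}
  S→B C: FOLLOW(C) ⊇ FOLLOW(S) ⊇ {$,c}; new: +{$,c}
  S→a A: FOLLOW(A) ⊇ FOLLOW(S) ⊇ {$,c}; new: +{$,c}
  S: {$,c}  A: {$,c}  B: {a,c,d}  C: {$,c}
[2] (stable)
  S: {$,c}  A: {$,c}  B: {a,c,d}  C: {$,c}

FOLLOW(S) = ["$", "c"]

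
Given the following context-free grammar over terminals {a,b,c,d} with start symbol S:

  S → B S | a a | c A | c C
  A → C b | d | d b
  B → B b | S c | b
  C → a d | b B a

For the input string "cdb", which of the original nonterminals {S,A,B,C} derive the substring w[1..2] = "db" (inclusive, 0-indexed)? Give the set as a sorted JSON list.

CNF form of G:
  S -> B S | T2 A | T2 C | T3 T3
  A -> C T0 | T1 T0 | d
  B -> B T0 | S T2 | b
  C -> T0 X4 | T3 T1
  T0 -> b
  T1 -> d
  T2 -> c
  T3 -> a
  X4 -> B T3

Fill CYK table bottom-up, restricted to cells inside w[1..2]:
  cell(1,1) d: {A,T1}  orig:{A}
  cell(2,2) b: {B,T0}  orig:{B}
  cell(1,2) db: {A}

Original NTs in T[1,2] deriving "db": ["A"]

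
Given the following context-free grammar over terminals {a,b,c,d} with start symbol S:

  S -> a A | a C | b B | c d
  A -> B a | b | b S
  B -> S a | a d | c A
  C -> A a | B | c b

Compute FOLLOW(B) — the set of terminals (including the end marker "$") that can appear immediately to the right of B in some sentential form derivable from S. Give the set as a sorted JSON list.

FIRST iteration:
[1]
  A via A→b: +{b}
  B via B→a d: +{a}
  B via B→c A: +{c}
  C via C→A a: +{b}
  C via C→B: +{a,c}
  S via S→a A: +{a}
  S via S→b B: +{b}
  S via S→c d: +{c}
  FIRST(S)={a,b,c}  FIRST(A)={b}  FIRST(B)={a,c}  FIRST(C)={a,b,c}
[2]
  A via A→B a: +{a,c}
  B via B→S a: +{b}
  FIRST(S)={a,b,c}  FIRST(A)={a,b,c}  FIRST(B)={a,b,c}  FIRST(C)={a,b,c}
[3] done
  FIRST(S)={a,b,c}  FIRST(A)={a,b,c}  FIRST(B)={a,b,c}  FIRST(C)={a,b,c}

FOLLOW sets:
seed FOLLOW(S) with $
[1]
  A→B a: FOLLOW(B) ⊇ FIRST(a) = {a}; new: +{a}
  B→S a: FOLLOW(S) ⊇ FIRST(a) = {a}; new: +{a}
  B→c A: FOLLOW(A) ⊇ FOLLOW(B) ⊇ {a}; new: +{a}
  S→a A: FOLLOW(A) ⊇ FOLLOW(S) ⊇ {$,a}; new: +{$}
  S→a C: FOLLOW(C) ⊇ FOLLOW(S) ⊇ {$,a}; new: +{$,a}
  S→b B: FOLLOW(B) ⊇ FOLLOW(S) ⊇ {$,a}; new: +{$}
  FOLLOW[S]={$,a}  FOLLOW[A]={$,a}  FOLLOW[B]={$,a}  FOLLOW[C]={$,a}
[2] done
  FOLLOW[S]={$,a}  FOLLOW[A]={$,a}  FOLLOW[B]={$,a}  FOLLOW[C]={$,a}

FOLLOW(B) = ["$", "a"]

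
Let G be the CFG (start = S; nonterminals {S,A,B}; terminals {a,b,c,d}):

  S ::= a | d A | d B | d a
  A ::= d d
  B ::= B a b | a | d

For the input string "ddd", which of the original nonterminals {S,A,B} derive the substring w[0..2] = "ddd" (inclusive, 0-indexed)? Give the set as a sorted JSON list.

CNF form of G:
  S -> T0 A | T0 B | T0 T1 | a
  A -> T0 T0
  B -> B X3 | a | d
  T0 -> d
  T1 -> a
  T2 -> b
  X3 -> T1 T2

CYK table (by increasing span) (cells [i..j] with 0 ≤ i ≤ j ≤ 2 only):
  [0..0]={B,T0}  "d"  orig:{B}
  [1..1]={B,T0}  "d"  orig:{B}
  [2..2]={B,T0}  "d"  orig:{B}
  [0..1]={A,S}  "dd"
  [1..2]={A,S}  "dd"
  [0..2]={S}  "ddd"

Original NTs in T[0,2] deriving "ddd": ["S"]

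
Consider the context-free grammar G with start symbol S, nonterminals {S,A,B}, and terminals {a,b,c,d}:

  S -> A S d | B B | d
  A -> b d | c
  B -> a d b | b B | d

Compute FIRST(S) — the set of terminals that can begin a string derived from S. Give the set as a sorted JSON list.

FIRST iteration:
iter 1:
  A via A→b d: +{b}
  A via A→c: +{c}
  B via B→a d b: +{a}
  B via B→b B: +{b}
  B via B→d: +{d}
  S via S→A S d: +{b,c}
  S via S→B B: +{a,d}
  FIRST[S]={a,b,c,d}  FIRST[A]={b,c}  FIRST[B]={a,b,d}
iter 2: (stable)
  FIRST[S]={a,b,c,d}  FIRST[A]={b,c}  FIRST[B]={a,b,d}

FIRST(S) = ["a", "b", "c", "d"]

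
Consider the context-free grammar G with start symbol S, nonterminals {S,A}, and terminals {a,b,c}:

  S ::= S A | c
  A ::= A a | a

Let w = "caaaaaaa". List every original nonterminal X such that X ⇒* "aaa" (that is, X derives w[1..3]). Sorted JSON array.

Convert to CNF:
  S -> S A | c
  A -> A T0 | a
  T0 -> a

Fill CYK table bottom-up (cells [i..j] with 1 ≤ i ≤ j ≤ 3 only):
  [1..1]={A,T0}  "a"  orig:{A}
  [2..2]={A,T0}  "a"  orig:{A}
  [3..3]={A,T0}  "a"  orig:{A}
  [1..2]={A}  "aa"
  [2..3]={A}  "aa"
  [1..3]={A}  "aaa"

Original NTs in T[1,3] deriving "aaa": ["A"]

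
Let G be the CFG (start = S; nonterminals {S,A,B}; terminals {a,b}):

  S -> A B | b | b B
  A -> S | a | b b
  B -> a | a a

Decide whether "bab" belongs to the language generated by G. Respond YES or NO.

Convert to CNF:
  S -> A B | T0 B | b
  A -> A B | T0 B | T0 T0 | a | b
  B -> T1 T1 | a
  T0 -> b
  T1 -> a

CYK table (by increasing span):
  [0..0]={A,S,T0}  "b"  orig:{A,S}
  [1..1]={A,B,T1}  "a"  orig:{A,B}
  [2..2]={A,S,T0}  "b"  orig:{A,S}
  [0..1]={A,S}  "ba"
  [1..2]=∅  "ab"
  [0..2]=∅  "bab"

S ∉ T[0,2] ⇒ NO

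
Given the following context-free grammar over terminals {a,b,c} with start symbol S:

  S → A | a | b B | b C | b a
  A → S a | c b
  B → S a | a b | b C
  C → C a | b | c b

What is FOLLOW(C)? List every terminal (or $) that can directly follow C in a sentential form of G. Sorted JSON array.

Compute FIRST by fixpoint:
iter 1:
  A via A→c b: +{c}
  B via B→a b: +{a}
  B via B→b C: +{b}
  C via C→b: +{b}
  C via C→c b: +{c}
  S via S→A: +{c}
  S via S→a: +{a}
  S via S→b B: +{b}
  FIRST(S)={a,b,c}  FIRST(A)={c}  FIRST(B)={a,b}  FIRST(C)={b,c}
iter 2:
  A via A→S a: +{a,b}
  B via B→S a: +{c}
  FIRST(S)={a,b,c}  FIRST(A)={a,b,c}  FIRST(B)={a,b,c}  FIRST(C)={b,c}
iter 3: done
  FIRST(S)={a,b,c}  FIRST(A)={a,b,c}  FIRST(B)={a,b,c}  FIRST(C)={b,c}

Compute FOLLOW by fixpoint:
seed FOLLOW(S) with $
round 1:
  A→S a: FOLLOW(S) ⊇ FIRST(a) = {a}; new: +{a}
  C→C a: FOLLOW(C) ⊇ FIRST(a) = {a}; new: +{a}
  S→A: FOLLOW(A) ⊇ FOLLOW(S) ⊇ {$,a}; new: +{$,a}
  S→b B: FOLLOW(B) ⊇ FOLLOW(S) ⊇ {$,a}; new: +{$,a}
  S→b C: FOLLOW(C) ⊇ FOLLOW(S) ⊇ {$,a}; new: +{$}
  FOLLOW(S)={$,a}  FOLLOW(A)={$,a}  FOLLOW(B)={$,a}  FOLLOW(C)={$,a}
round 2: — fixpoint
  FOLLOW(S)={$,a}  FOLLOW(A)={$,a}  FOLLOW(B)={$,a}  FOLLOW(C)={$,a}

FOLLOW(C) = ["$", "a"]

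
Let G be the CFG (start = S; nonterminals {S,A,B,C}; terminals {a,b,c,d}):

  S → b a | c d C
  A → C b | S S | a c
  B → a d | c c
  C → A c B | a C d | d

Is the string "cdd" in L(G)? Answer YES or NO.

CNF form of G:
  S -> T0 T1 | T2 X6
  A -> C T0 | S S | T1 T2
  B -> T1 T3 | T2 T2
  C -> A X4 | T1 X5 | d
  T0 -> b
  T1 -> a
  T2 -> c
  T3 -> d
  X4 -> T2 B
  X5 -> C T3
  X6 -> T3 C

CYK fill:
  T[0,0] 'c' = {T2}  orig:{}
  T[1,1] 'd' = {C,T3}  orig:{C}
  T[2,2] 'd' = {C,T3}  orig:{C}
  T[0,1] 'cd' = ∅
  T[1,2] 'dd' = {X5,X6}  orig:{}
  T[0,2] 'cdd' = {S}

S ∈ T[0,2] ⇒ YES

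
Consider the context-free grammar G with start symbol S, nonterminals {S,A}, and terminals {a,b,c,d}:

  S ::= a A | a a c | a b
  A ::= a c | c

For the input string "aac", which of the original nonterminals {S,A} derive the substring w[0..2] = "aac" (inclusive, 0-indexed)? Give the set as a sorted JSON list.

Convert to CNF:
  S -> T0 A | T0 T2 | T0 X3
  A -> T0 T1 | c
  T0 -> a
  T1 -> c
  T2 -> b
  X3 -> T0 T1

Fill CYK table bottom-up — only the sub-triangle for w[0..2]:
  cell(0,0) a: {T0}  orig:{}
  cell(1,1) a: {T0}  orig:{}
  cell(2,2) c: {A,T1}  orig:{A}
  cell(0,1) aa: ∅
  cell(1,2) ac: {A,S,X3}  orig:{A,S}
  cell(0,2) aac: {S}

Original NTs in T[0,2] deriving "aac": ["S"]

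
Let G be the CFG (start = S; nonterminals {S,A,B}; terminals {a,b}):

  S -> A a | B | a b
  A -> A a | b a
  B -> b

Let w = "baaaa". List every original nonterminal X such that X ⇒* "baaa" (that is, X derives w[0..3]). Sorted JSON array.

Convert to CNF:
  S -> A T0 | T0 T1 | b
  A -> A T0 | T1 T0
  B -> b
  T0 -> a
  T1 -> b

Fill CYK table bottom-up (cells [i..j] with 0 ≤ i ≤ j ≤ 3 only):
  [0..0]={B,S,T1}  "b"  orig:{B,S}
  [1..1]={T0}  "a"  orig:{}
  [2..2]={T0}  "a"  orig:{}
  [3..3]={T0}  "a"  orig:{}
  [0..1]={A}  "ba"
  [1..2]=∅  "aa"
  [2..3]=∅  "aa"
  [0..2]={A,S}  "baa"
  [1..3]=∅  "aaa"
  [0..3]={A,S}  "baaa"

Original NTs in T[0,3] deriving "baaa": ["A", "S"]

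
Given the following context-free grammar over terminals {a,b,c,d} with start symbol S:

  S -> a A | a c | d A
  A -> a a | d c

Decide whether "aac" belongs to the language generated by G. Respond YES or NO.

Convert to CNF:
  S -> T0 A | T0 T2 | T1 A
  A -> T0 T0 | T1 T2
  T0 -> a
  T1 -> d
  T2 -> c

CYK table (by increasing span):
  cell(0,0) a: {T0}  orig:{}
  cell(1,1) a: {T0}  orig:{}
  cell(2,2) c: {T2}  orig:{}
  cell(0,1) aa: {A}
  cell(1,2) ac: {S}
  cell(0,2) aac: ∅

S ∉ T[0,2] ⇒ NO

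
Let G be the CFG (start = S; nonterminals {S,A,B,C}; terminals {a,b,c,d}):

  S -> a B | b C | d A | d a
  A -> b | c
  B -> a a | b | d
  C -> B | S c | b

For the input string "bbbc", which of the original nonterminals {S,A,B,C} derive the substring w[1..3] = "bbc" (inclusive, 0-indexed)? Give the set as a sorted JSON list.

Convert to CNF:
  S -> T0 B | T2 C | T3 A | T3 T0
  A -> b | c
  B -> T0 T0 | b | d
  C -> S T1 | T0 T0 | b | d
  T0 -> a
  T1 -> c
  T2 -> b
  T3 -> d

Fill CYK table bottom-up — only the sub-triangle for w[1..3]:
  cell(1,1) b: {A,B,C,T2}  orig:{A,B,C}
  cell(2,2) b: {A,B,C,T2}  orig:{A,B,C}
  cell(3,3) c: {A,T1}  orig:{A}
  cell(1,2) bb: {S}
  cell(2,3) bc: ∅
  cell(1,3) bbc: {C}

Original NTs in T[1,3] deriving "bbc": ["C"]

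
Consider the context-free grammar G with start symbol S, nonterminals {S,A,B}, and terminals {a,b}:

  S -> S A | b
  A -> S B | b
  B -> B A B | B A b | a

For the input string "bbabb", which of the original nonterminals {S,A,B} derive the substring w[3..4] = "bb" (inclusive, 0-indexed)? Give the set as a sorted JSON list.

Convert to CNF:
  S -> S A | b
  A -> S B | b
  B -> B X1 | B X2 | a
  T0 -> b
  X1 -> A B
  X2 -> A T0

Fill CYK table bottom-up — only the sub-triangle for w[3..4]:
  [3..3]={A,S,T0}  "b"  orig:{A,S}
  [4..4]={A,S,T0}  "b"  orig:{A,S}
  [3..4]={S,X2}  "bb"  orig:{S}

Original NTs in T[3,4] deriving "bb": ["S"]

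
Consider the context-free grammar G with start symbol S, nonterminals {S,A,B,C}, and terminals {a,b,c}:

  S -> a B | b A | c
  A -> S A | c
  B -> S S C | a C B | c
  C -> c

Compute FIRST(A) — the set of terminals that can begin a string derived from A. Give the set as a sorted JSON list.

Compute FIRST by fixpoint:
iter 1:
  A via A→c: +{c}
  B via B→a C B: +{a}
  B via B→c: +{c}
  C via C→c: +{c}
  S via S→a B: +{a}
  S via S→b A: +{b}
  S via S→c: +{c}
  FIRST(S)={a,b,c}  FIRST(A)={c}  FIRST(B)={a,c}  FIRST(C)={c}
iter 2:
  A via A→S A: +{a,b}
  B via B→S S C: +{b}
  FIRST(S)={a,b,c}  FIRST(A)={a,b,c}  FIRST(B)={a,b,c}  FIRST(C)={c}
iter 3: — fixpoint
  FIRST(S)={a,b,c}  FIRST(A)={a,b,c}  FIRST(B)={a,b,c}  FIRST(C)={c}

FIRST(A) = ["a", "b", "c"]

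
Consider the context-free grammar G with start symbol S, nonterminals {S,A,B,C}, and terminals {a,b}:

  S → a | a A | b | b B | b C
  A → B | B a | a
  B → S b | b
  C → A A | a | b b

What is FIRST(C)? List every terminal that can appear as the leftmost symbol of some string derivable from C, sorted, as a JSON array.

Compute FIRST by fixpoint:
iter 1:
  A via A→a: +{a}
  B via B→b: +{b}
  C via C→A A: +{a}
  C via C→b b: +{b}
  S via S→a: +{a}
  S via S→b: +{b}
  S: {a,b}  A: {a}  B: {b}  C: {a,b}
iter 2:
  A via A→B: +{b}
  B via B→S b: +{a}
  S: {a,b}  A: {a,b}  B: {a,b}  C: {a,b}
iter 3: — fixpoint
  S: {a,b}  A: {a,b}  B: {a,b}  C: {a,b}

FIRST(C) = ["a", "b"]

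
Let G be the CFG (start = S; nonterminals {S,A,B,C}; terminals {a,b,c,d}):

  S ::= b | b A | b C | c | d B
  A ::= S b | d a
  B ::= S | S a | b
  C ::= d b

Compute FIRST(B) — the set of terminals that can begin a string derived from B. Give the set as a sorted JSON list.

FIRST iteration:
iter 1:
  A via A→d a: +{d}
  B via B→b: +{b}
  C via C→d b: +{d}
  S via S→b: +{b}
  S via S→c: +{c}
  S via S→d B: +{d}
  S: {b,c,d}  A: {d}  B: {b}  C: {d}
iter 2:
  A via A→S b: +{b,c}
  B via B→S: +{c,d}
  S: {b,c,d}  A: {b,c,d}  B: {b,c,d}  C: {d}
iter 3: — fixpoint
  S: {b,c,d}  A: {b,c,d}  B: {b,c,d}  C: {d}

FIRST(B) = ["b", "c", "d"]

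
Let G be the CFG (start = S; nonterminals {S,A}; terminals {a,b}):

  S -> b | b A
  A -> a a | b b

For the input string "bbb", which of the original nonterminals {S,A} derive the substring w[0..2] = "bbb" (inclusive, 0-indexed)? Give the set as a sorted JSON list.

CNF form of G:
  S -> T1 A | b
  A -> T0 T0 | T1 T1
  T0 -> a
  T1 -> b

Fill CYK table bottom-up, restricted to cells inside w[0..2]:
  [0..0]={S,T1}  "b"  orig:{S}
  [1..1]={S,T1}  "b"  orig:{S}
  [2..2]={S,T1}  "b"  orig:{S}
  [0..1]={A}  "bb"
  [1..2]={A}  "bb"
  [0..2]={S}  "bbb"

Original NTs in T[0,2] deriving "bbb": ["S"]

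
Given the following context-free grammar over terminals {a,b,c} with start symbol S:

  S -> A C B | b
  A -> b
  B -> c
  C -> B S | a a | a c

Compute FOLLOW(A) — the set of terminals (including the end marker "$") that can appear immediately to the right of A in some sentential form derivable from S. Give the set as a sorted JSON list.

FIRST iteration:
pass 1:
  A via A→b: +{b}
  B via B→c: +{c}
  C via C→B S: +{c}
  C via C→a a: +{a}
  S via S→A C B: +{b}
  S: {b}  A: {b}  B: {c}  C: {a,c}
pass 2: done
  S: {b}  A: {b}  B: {c}  C: {a,c}

Compute FOLLOW by fixpoint:
seed FOLLOW(S) with $
pass 1:
  C→B S: FOLLOW(B) ⊇ FIRST(S) = {b}; new: +{b}
  S→A C B: FOLLOW(A) ⊇ FIRST(C) = {a,c}; new: +{a,c}
  S→A C B: FOLLOW(C) ⊇ FIRST(B) = {c}; new: +{c}
  S→A C B: FOLLOW(B) ⊇ FOLLOW(S) ⊇ {$}; new: +{$}
  FOLLOW[S]={$}  FOLLOW[A]={a,c}  FOLLOW[B]={$,b}  FOLLOW[C]={c}
pass 2:
  C→B S: FOLLOW(S) ⊇ FOLLOW(C) ⊇ {c}; new: +{c}
  S→A C B: FOLLOW(B) ⊇ FOLLOW(S) ⊇ {$,c}; new: +{c}
  FOLLOW[S]={$,c}  FOLLOW[A]={a,c}  FOLLOW[B]={$,b,c}  FOLLOW[C]={c}
pass 3: done
  FOLLOW[S]={$,c}  FOLLOW[A]={a,c}  FOLLOW[B]={$,b,c}  FOLLOW[C]={c}

FOLLOW(A) = ["a", "c"]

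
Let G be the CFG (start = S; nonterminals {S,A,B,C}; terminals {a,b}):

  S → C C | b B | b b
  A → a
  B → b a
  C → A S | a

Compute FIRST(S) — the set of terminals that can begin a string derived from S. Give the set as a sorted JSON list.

Compute FIRST by fixpoint:
pass 1:
  A via A→a: +{a}
  B via B→b a: +{b}
  C via C→A S: +{a}
  S via S→C C: +{a}
  S via S→b B: +{b}
  FIRST[S]={a,b}  FIRST[A]={a}  FIRST[B]={b}  FIRST[C]={a}
pass 2: — fixpoint
  FIRST[S]={a,b}  FIRST[A]={a}  FIRST[B]={b}  FIRST[C]={a}

FIRST(S) = ["a", "b"]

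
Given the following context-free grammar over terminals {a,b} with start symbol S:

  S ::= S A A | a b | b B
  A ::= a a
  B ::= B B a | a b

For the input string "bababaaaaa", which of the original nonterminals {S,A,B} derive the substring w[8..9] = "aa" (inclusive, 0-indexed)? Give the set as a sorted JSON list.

Convert to CNF:
  S -> S X3 | T0 T1 | T1 B
  A -> T0 T0
  B -> B X2 | T0 T1
  T0 -> a
  T1 -> b
  X2 -> B T0
  X3 -> A A

CYK table (by increasing span) (cells [i..j] with 8 ≤ i ≤ j ≤ 9 only):
  T[8,8] 'a' = {T0}  orig:{}
  T[9,9] 'a' = {T0}  orig:{}
  T[8,9] 'aa' = {A}

Original NTs in T[8,9] deriving "aa": ["A"]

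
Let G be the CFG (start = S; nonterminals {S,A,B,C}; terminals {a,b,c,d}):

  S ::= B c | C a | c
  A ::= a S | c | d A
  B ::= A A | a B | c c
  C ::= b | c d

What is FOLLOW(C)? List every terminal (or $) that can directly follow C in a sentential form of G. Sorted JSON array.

FIRST iteration:
[1]
  A via A→a S: +{a}
  A via A→c: +{c}
  A via A→d A: +{d}
  B via B→A A: +{a,c,d}
  C via C→b: +{b}
  C via C→c d: +{c}
  S via S→B c: +{a,c,d}
  S via S→C a: +{b}
  S: {a,b,c,d}  A: {a,c,d}  B: {a,c,d}  C: {b,c}
[2] (no change)
  S: {a,b,c,d}  A: {a,c,d}  B: {a,c,d}  C: {b,c}

FOLLOW iteration:
FOLLOW(S) := {$}
iter 1:
  B→A A: FOLLOW(A) ⊇ FIRST(A) = {a,c,d}; new: +{a,c,d}
  S→B c: FOLLOW(B) ⊇ FIRST(c) = {c}; new: +{c}
  S→C a: FOLLOW(C) ⊇ FIRST(a) = {a}; new: +{a}
  S: {$}  A: {a,c,d}  B: {c}  C: {a}
iter 2:
  A→a S: FOLLOW(S) ⊇ FOLLOW(A) ⊇ {a,c,d}; new: +{a,c,d}
  S: {$,a,c,d}  A: {a,c,d}  B: {c}  C: {a}
iter 3: done
  S: {$,a,c,d}  A: {a,c,d}  B: {c}  C: {a}

FOLLOW(C) = ["a"]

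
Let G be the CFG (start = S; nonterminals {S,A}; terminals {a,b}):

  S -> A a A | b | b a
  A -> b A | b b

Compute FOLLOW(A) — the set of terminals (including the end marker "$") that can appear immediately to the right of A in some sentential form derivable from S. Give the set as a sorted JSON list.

Compute FIRST by fixpoint:
[1]
  A via A→b A: +{b}
  S via S→A a A: +{b}
  S: {b}  A: {b}
[2] done
  S: {b}  A: {b}

Compute FOLLOW by fixpoint:
seed FOLLOW(S) with $
iter 1:
  S→A a A: FOLLOW(A) ⊇ FIRST(a) = {a}; new: +{a}
  S→A a A: FOLLOW(A) ⊇ FOLLOW(S) ⊇ {$}; new: +{$}
  S: {$}  A: {$,a}
iter 2: (no change)
  S: {$}  A: {$,a}

FOLLOW(A) = ["$", "a"]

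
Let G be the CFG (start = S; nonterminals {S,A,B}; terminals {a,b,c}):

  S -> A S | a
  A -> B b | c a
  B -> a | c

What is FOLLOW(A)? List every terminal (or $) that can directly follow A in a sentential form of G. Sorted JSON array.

Compute FIRST by fixpoint:
iter 1:
  A via A→c a: +{c}
  B via B→a: +{a}
  B via B→c: +{c}
  S via S→A S: +{c}
  S via S→a: +{a}
  FIRST[S]={a,c}  FIRST[A]={c}  FIRST[B]={a,c}
iter 2:
  A via A→B b: +{a}
  FIRST[S]={a,c}  FIRST[A]={a,c}  FIRST[B]={a,c}
iter 3: done
  FIRST[S]={a,c}  FIRST[A]={a,c}  FIRST[B]={a,c}

FOLLOW iteration:
FOLLOW(S) := {$}
iter 1:
  A→B b: FOLLOW(B) ⊇ FIRST(b) = {b}; new: +{b}
  S→A S: FOLLOW(A) ⊇ FIRST(S) = {a,c}; new: +{a,c}
  S: {$}  A: {a,c}  B: {b}
iter 2: done
  S: {$}  A: {a,c}  B: {b}

FOLLOW(A) = ["a", "c"]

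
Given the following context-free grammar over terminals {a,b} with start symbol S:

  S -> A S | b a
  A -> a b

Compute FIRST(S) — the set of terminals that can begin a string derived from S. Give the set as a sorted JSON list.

FIRST sets, iterate to fixpoint:
[1]
  A via A→a b: +{a}
  S via S→A S: +{a}
  S via S→b a: +{b}
  FIRST(S)={a,b}  FIRST(A)={a}
[2] (no change)
  FIRST(S)={a,b}  FIRST(A)={a}

FIRST(S) = ["a", "b"]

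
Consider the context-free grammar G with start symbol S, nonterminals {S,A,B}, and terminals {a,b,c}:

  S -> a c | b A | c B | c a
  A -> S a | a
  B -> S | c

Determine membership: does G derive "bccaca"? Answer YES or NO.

Convert to CNF:
  S -> T0 T1 | T1 B | T1 T0 | T2 A
  A -> S T0 | a
  B -> T0 T1 | T1 B | T1 T0 | T2 A | c
  T0 -> a
  T1 -> c
  T2 -> b

CYK table (by increasing span):
  [0..0]={T2}  "b"  orig:{}
  [1..1]={B,T1}  "c"  orig:{B}
  [2..2]={B,T1}  "c"  orig:{B}
  [3..3]={A,T0}  "a"  orig:{A}
  [4..4]={B,T1}  "c"  orig:{B}
  [5..5]={A,T0}  "a"  orig:{A}
  [0..1]=∅  "bc"
  [1..2]={B,S}  "cc"
  [2..3]={B,S}  "ca"
  [3..4]={B,S}  "ac"
  [4..5]={B,S}  "ca"
  [0..2]=∅  "bcc"
  [1..3]={A,B,S}  "cca"
  [2..4]={B,S}  "cac"
  [3..5]={A}  "aca"
  [0..3]={B,S}  "bcca"
  [1..4]={B,S}  "ccac"
  [2..5]={A}  "caca"
  [0..4]=∅  "bccac"
  [1..5]={A}  "ccaca"
  [0..5]={B,S}  "bccaca"

S ∈ T[0,5] ⇒ YES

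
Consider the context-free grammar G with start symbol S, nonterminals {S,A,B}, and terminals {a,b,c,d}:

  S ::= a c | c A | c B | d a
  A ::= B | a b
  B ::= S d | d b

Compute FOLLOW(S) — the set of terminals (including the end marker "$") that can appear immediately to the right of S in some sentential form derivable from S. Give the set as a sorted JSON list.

FIRST iteration:
iter 1:
  A via A→a b: +{a}
  B via B→d b: +{d}
  S via S→a c: +{a}
  S via S→c A: +{c}
  S via S→d a: +{d}
  S: {a,c,d}  A: {a}  B: {d}
iter 2:
  A via A→B: +{d}
  B via B→S d: +{a,c}
  S: {a,c,d}  A: {a,d}  B: {a,c,d}
iter 3:
  A via A→B: +{c}
  S: {a,c,d}  A: {a,c,d}  B: {a,c,d}
iter 4: — fixpoint
  S: {a,c,d}  A: {a,c,d}  B: {a,c,d}

FOLLOW sets:
seed FOLLOW(S) with $
iter 1:
  B→S d: FOLLOW(S) ⊇ FIRST(d) = {d}; new: +{d}
  S→c A: FOLLOW(A) ⊇ FOLLOW(S) ⊇ {$,d}; new: +{$,d}
  S→c B: FOLLOW(B) ⊇ FOLLOW(S) ⊇ {$,d}; new: +{$,d}
  FOLLOW[S]={$,d}  FOLLOW[A]={$,d}  FOLLOW[B]={$,d}
iter 2: (stable)
  FOLLOW[S]={$,d}  FOLLOW[A]={$,d}  FOLLOW[B]={$,d}

FOLLOW(S) = ["$", "d"]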